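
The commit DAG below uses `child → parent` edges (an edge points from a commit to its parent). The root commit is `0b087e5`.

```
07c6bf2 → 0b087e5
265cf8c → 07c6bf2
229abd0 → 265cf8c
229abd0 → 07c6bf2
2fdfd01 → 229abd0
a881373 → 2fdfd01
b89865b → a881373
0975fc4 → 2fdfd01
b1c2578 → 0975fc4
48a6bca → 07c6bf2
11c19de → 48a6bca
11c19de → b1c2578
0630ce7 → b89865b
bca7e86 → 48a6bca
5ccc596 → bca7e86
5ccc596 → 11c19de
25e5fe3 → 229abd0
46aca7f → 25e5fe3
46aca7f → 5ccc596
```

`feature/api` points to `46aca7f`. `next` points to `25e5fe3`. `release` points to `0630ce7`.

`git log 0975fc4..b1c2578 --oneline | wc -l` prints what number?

Reachable from b1c2578: {07c6bf2, 0975fc4, 0b087e5, 229abd0, 265cf8c, 2fdfd01, b1c2578}.
Reachable from 0975fc4: {07c6bf2, 0975fc4, 0b087e5, 229abd0, 265cf8c, 2fdfd01}.
In b1c2578's history but not 0975fc4's: {b1c2578} — 1 commit.

1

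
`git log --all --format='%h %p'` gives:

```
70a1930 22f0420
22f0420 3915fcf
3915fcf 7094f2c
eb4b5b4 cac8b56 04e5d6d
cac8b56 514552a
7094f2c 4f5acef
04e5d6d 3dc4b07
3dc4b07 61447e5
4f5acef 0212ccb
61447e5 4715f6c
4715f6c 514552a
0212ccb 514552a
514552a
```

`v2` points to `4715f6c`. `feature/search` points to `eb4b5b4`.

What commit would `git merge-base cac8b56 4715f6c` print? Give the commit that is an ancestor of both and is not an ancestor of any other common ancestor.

Ancestors of cac8b56: {514552a, cac8b56}.
Ancestors of 4715f6c: {4715f6c, 514552a}.
Common ancestors: {514552a}.
The only common ancestor is 514552a, so it is the merge base.

514552a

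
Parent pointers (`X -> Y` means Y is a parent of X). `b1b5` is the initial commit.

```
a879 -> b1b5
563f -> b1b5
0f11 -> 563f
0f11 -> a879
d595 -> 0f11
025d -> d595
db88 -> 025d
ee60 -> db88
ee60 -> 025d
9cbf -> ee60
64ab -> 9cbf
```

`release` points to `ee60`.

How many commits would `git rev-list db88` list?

7

Walking parent pointers from db88: reachable set = {025d, 0f11, 563f, a879, b1b5, d595, db88}.
That is 7 commits.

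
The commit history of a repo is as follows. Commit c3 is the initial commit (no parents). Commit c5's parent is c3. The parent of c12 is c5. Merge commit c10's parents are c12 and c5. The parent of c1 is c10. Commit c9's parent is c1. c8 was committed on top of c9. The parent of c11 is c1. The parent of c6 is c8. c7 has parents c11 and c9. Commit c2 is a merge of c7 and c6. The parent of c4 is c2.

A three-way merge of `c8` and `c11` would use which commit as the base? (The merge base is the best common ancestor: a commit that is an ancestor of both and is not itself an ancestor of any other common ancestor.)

Ancestors of c8: {c1, c10, c12, c3, c5, c8, c9}.
Ancestors of c11: {c1, c10, c11, c12, c3, c5}.
Common ancestors: {c1, c10, c12, c3, c5}.
Among these, c1 is not an ancestor of any other common ancestor — it is the merge base.

c1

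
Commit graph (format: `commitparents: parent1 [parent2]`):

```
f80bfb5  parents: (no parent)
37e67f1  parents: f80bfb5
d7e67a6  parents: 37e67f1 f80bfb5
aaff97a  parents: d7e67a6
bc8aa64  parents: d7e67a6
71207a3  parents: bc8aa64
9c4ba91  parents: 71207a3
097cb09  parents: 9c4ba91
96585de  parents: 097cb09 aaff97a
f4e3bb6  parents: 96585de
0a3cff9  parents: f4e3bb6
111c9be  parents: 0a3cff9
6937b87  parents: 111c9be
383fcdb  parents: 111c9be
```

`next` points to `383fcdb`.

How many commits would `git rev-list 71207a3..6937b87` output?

Reachable from 6937b87: {097cb09, 0a3cff9, 111c9be, 37e67f1, 6937b87, 71207a3, 96585de, 9c4ba91, aaff97a, bc8aa64, d7e67a6, f4e3bb6, f80bfb5}.
Reachable from 71207a3: {37e67f1, 71207a3, bc8aa64, d7e67a6, f80bfb5}.
In 6937b87's history but not 71207a3's: {097cb09, 0a3cff9, 111c9be, 6937b87, 96585de, 9c4ba91, aaff97a, f4e3bb6} — 8 commits.

8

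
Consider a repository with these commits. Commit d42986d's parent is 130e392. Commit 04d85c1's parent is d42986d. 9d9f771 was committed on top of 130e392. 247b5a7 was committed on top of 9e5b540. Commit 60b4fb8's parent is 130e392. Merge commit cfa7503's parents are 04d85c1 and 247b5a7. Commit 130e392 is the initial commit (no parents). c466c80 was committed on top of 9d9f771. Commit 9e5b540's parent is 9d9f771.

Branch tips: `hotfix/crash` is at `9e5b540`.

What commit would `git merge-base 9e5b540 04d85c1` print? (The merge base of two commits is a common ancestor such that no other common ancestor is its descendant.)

Ancestors of 9e5b540: {130e392, 9d9f771, 9e5b540}.
Ancestors of 04d85c1: {04d85c1, 130e392, d42986d}.
Common ancestors: {130e392}.
The only common ancestor is 130e392, so it is the merge base.

130e392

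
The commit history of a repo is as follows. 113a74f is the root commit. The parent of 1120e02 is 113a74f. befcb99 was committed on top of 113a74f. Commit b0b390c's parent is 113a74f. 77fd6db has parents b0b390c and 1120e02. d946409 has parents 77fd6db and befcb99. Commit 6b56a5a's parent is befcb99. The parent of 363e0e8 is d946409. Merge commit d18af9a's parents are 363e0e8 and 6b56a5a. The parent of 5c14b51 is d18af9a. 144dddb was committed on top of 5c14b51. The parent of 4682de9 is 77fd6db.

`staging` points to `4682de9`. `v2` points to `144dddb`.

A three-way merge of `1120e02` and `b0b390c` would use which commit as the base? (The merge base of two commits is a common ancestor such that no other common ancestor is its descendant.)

Ancestors of 1120e02: {1120e02, 113a74f}.
Ancestors of b0b390c: {113a74f, b0b390c}.
Common ancestors: {113a74f}.
The only common ancestor is 113a74f, so it is the merge base.

113a74f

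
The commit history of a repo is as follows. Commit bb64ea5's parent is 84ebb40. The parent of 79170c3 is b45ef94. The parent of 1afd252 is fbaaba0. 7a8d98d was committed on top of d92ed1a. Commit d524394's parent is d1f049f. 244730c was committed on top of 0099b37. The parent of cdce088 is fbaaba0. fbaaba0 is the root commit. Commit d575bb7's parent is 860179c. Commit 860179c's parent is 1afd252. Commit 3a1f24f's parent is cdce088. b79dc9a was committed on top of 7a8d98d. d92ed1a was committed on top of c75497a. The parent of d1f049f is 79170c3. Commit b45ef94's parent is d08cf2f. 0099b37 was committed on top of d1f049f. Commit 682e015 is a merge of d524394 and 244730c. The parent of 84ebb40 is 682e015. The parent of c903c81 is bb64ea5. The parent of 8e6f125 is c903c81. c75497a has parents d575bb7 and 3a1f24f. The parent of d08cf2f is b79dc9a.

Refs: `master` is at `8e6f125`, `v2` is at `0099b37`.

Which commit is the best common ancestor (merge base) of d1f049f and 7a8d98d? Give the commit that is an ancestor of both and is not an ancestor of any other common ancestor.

Ancestors of d1f049f: {1afd252, 3a1f24f, 79170c3, 7a8d98d, 860179c, b45ef94, b79dc9a, c75497a, cdce088, d08cf2f, d1f049f, d575bb7, d92ed1a, fbaaba0}.
Ancestors of 7a8d98d: {1afd252, 3a1f24f, 7a8d98d, 860179c, c75497a, cdce088, d575bb7, d92ed1a, fbaaba0}.
Common ancestors: {1afd252, 3a1f24f, 7a8d98d, 860179c, c75497a, cdce088, d575bb7, d92ed1a, fbaaba0}.
Among these, 7a8d98d is not an ancestor of any other common ancestor — it is the merge base.

7a8d98d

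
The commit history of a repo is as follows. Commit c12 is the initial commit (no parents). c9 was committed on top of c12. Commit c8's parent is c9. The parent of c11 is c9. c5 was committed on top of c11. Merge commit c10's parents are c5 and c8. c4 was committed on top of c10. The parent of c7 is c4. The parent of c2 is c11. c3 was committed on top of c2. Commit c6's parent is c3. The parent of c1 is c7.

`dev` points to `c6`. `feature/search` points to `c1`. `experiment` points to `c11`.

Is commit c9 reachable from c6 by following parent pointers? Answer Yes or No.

Yes

Ancestors of c6 (commits reachable by following parents): {c11, c12, c2, c3, c6, c9}.
c9 is in that set, so it is an ancestor of c6.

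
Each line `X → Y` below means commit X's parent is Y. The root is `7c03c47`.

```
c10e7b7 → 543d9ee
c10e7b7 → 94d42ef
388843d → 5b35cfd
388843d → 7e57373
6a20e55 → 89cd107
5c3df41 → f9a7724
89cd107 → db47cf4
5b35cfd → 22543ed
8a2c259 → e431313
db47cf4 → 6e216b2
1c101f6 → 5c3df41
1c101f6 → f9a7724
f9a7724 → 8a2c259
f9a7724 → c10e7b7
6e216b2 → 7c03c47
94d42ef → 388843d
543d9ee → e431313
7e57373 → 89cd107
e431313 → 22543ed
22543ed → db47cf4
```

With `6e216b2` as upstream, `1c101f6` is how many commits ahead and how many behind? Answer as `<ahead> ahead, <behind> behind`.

14 ahead, 0 behind

Reachable from 1c101f6: {1c101f6, 22543ed, 388843d, 543d9ee, 5b35cfd, 5c3df41, 6e216b2, 7c03c47, 7e57373, 89cd107, 8a2c259, 94d42ef, c10e7b7, db47cf4, e431313, f9a7724}.
Reachable from 6e216b2: {6e216b2, 7c03c47}.
Only in 1c101f6's history (ahead): {1c101f6, 22543ed, 388843d, 543d9ee, 5b35cfd, 5c3df41, 7e57373, 89cd107, 8a2c259, 94d42ef, c10e7b7, db47cf4, e431313, f9a7724} — 14.
Only in 6e216b2's history (behind): {} — 0.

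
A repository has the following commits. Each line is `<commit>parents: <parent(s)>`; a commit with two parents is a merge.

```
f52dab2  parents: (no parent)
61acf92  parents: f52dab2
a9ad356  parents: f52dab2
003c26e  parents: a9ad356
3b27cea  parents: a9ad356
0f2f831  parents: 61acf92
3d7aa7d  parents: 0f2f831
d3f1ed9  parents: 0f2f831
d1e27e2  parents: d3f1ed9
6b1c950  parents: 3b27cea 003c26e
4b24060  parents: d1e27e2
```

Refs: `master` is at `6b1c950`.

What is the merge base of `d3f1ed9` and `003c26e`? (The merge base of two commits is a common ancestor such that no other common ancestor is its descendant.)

f52dab2

Ancestors of d3f1ed9: {0f2f831, 61acf92, d3f1ed9, f52dab2}.
Ancestors of 003c26e: {003c26e, a9ad356, f52dab2}.
Common ancestors: {f52dab2}.
The only common ancestor is f52dab2, so it is the merge base.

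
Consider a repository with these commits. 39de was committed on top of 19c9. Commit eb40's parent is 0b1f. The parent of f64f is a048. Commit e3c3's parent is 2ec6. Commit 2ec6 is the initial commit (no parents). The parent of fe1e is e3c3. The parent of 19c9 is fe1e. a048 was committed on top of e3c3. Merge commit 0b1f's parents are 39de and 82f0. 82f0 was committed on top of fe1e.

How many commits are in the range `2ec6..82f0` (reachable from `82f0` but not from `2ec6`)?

3

Reachable from 82f0: {2ec6, 82f0, e3c3, fe1e}.
Reachable from 2ec6: {2ec6}.
In 82f0's history but not 2ec6's: {82f0, e3c3, fe1e} — 3 commits.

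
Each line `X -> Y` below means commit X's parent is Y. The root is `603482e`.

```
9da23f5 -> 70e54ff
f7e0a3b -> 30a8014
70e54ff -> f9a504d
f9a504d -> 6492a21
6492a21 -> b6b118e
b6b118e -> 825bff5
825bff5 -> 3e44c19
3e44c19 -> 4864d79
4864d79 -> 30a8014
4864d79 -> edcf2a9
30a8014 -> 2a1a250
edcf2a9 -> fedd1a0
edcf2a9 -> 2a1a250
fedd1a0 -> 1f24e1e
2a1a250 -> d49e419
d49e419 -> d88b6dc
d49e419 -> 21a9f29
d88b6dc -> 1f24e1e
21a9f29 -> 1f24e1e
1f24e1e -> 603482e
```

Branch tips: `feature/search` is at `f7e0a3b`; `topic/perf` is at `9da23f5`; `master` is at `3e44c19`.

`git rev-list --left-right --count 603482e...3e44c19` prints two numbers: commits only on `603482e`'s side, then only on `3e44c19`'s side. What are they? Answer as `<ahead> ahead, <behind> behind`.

0 ahead, 10 behind

Reachable from 603482e: {603482e}.
Reachable from 3e44c19: {1f24e1e, 21a9f29, 2a1a250, 30a8014, 3e44c19, 4864d79, 603482e, d49e419, d88b6dc, edcf2a9, fedd1a0}.
Only in 603482e's history (ahead): {} — 0.
Only in 3e44c19's history (behind): {1f24e1e, 21a9f29, 2a1a250, 30a8014, 3e44c19, 4864d79, d49e419, d88b6dc, edcf2a9, fedd1a0} — 10.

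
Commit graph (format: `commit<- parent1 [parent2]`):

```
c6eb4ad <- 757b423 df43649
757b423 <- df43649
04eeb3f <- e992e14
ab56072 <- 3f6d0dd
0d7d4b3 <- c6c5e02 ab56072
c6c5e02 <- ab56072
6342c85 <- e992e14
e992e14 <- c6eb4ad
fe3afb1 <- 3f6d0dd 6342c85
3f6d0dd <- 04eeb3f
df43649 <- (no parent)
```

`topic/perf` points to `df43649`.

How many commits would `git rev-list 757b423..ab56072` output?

Reachable from ab56072: {04eeb3f, 3f6d0dd, 757b423, ab56072, c6eb4ad, df43649, e992e14}.
Reachable from 757b423: {757b423, df43649}.
In ab56072's history but not 757b423's: {04eeb3f, 3f6d0dd, ab56072, c6eb4ad, e992e14} — 5 commits.

5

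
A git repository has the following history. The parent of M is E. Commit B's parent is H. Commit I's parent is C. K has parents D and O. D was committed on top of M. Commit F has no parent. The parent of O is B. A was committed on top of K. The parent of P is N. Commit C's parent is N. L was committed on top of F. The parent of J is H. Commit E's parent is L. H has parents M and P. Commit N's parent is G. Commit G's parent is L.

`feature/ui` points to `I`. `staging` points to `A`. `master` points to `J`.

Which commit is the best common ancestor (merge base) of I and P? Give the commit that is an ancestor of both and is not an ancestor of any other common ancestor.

N

Ancestors of I: {C, F, G, I, L, N}.
Ancestors of P: {F, G, L, N, P}.
Common ancestors: {F, G, L, N}.
Among these, N is not an ancestor of any other common ancestor — it is the merge base.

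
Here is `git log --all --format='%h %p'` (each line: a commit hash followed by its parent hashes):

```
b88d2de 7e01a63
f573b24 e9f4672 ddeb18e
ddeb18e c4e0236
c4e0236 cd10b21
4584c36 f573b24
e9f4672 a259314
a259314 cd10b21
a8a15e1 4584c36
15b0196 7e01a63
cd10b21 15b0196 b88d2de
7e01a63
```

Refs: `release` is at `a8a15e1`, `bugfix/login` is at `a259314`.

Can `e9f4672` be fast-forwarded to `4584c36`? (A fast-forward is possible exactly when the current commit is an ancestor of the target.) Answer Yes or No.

Yes

A fast-forward from e9f4672 to 4584c36 is possible iff e9f4672 is an ancestor of 4584c36.
Ancestors of 4584c36: {15b0196, 4584c36, 7e01a63, a259314, b88d2de, c4e0236, cd10b21, ddeb18e, e9f4672, f573b24}.
e9f4672 is among them, so fast-forward is possible.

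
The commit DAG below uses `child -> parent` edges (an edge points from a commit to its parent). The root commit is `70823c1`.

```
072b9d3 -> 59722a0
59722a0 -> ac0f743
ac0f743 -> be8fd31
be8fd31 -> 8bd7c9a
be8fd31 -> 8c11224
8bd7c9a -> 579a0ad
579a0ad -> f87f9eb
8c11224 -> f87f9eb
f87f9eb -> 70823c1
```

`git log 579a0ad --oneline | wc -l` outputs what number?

3

Walking parent pointers from 579a0ad: reachable set = {579a0ad, 70823c1, f87f9eb}.
That is 3 commits.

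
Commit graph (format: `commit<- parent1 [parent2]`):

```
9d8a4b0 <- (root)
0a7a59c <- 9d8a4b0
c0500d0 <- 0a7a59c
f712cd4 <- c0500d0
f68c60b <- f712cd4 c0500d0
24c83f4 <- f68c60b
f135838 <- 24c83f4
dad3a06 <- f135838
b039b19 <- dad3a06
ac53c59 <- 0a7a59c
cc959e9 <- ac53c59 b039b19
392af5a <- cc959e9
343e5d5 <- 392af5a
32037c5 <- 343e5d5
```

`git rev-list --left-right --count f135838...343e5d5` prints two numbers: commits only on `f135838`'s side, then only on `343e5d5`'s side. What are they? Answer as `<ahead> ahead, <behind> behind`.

Reachable from f135838: {0a7a59c, 24c83f4, 9d8a4b0, c0500d0, f135838, f68c60b, f712cd4}.
Reachable from 343e5d5: {0a7a59c, 24c83f4, 343e5d5, 392af5a, 9d8a4b0, ac53c59, b039b19, c0500d0, cc959e9, dad3a06, f135838, f68c60b, f712cd4}.
Only in f135838's history (ahead): {} — 0.
Only in 343e5d5's history (behind): {343e5d5, 392af5a, ac53c59, b039b19, cc959e9, dad3a06} — 6.

0 ahead, 6 behind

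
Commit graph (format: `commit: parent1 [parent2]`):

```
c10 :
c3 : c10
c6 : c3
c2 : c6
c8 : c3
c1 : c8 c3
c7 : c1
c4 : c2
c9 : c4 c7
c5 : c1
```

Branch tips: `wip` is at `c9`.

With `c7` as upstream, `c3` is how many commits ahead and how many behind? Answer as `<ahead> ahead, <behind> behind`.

0 ahead, 3 behind

Reachable from c3: {c10, c3}.
Reachable from c7: {c1, c10, c3, c7, c8}.
Only in c3's history (ahead): {} — 0.
Only in c7's history (behind): {c1, c7, c8} — 3.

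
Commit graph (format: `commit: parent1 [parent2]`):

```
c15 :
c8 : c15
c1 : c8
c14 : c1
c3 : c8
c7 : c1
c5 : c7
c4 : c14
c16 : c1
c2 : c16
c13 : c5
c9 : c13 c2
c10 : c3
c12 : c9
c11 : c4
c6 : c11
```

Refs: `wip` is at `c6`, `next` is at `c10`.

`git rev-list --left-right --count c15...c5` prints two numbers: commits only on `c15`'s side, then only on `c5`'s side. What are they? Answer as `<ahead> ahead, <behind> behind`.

0 ahead, 4 behind

Reachable from c15: {c15}.
Reachable from c5: {c1, c15, c5, c7, c8}.
Only in c15's history (ahead): {} — 0.
Only in c5's history (behind): {c1, c5, c7, c8} — 4.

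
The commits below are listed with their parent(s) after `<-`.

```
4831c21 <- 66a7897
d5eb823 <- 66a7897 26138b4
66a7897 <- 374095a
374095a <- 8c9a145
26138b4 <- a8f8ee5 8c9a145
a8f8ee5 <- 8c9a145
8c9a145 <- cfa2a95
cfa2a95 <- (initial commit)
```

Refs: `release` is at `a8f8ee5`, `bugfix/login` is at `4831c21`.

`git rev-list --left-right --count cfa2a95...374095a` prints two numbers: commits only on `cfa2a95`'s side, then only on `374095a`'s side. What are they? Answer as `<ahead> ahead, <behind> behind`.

0 ahead, 2 behind

Reachable from cfa2a95: {cfa2a95}.
Reachable from 374095a: {374095a, 8c9a145, cfa2a95}.
Only in cfa2a95's history (ahead): {} — 0.
Only in 374095a's history (behind): {374095a, 8c9a145} — 2.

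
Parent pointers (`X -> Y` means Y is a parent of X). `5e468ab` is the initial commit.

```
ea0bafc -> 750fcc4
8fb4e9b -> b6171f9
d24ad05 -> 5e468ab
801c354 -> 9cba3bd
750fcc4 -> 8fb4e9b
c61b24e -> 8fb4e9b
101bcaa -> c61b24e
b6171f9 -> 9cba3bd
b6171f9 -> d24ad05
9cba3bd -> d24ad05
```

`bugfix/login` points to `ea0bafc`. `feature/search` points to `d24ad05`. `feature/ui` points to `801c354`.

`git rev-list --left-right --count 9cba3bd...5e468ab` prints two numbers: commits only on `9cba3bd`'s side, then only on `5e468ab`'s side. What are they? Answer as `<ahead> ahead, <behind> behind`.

Reachable from 9cba3bd: {5e468ab, 9cba3bd, d24ad05}.
Reachable from 5e468ab: {5e468ab}.
Only in 9cba3bd's history (ahead): {9cba3bd, d24ad05} — 2.
Only in 5e468ab's history (behind): {} — 0.

2 ahead, 0 behind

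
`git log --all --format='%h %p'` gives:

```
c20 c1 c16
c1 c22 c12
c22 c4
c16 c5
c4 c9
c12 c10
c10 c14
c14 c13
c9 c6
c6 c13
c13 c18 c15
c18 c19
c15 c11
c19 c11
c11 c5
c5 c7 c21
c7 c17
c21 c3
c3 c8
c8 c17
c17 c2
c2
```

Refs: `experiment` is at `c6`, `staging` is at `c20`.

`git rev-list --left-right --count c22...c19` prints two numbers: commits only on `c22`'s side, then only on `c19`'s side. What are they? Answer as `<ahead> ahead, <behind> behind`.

Reachable from c22: {c11, c13, c15, c17, c18, c19, c2, c21, c22, c3, c4, c5, c6, c7, c8, c9}.
Reachable from c19: {c11, c17, c19, c2, c21, c3, c5, c7, c8}.
Only in c22's history (ahead): {c13, c15, c18, c22, c4, c6, c9} — 7.
Only in c19's history (behind): {} — 0.

7 ahead, 0 behind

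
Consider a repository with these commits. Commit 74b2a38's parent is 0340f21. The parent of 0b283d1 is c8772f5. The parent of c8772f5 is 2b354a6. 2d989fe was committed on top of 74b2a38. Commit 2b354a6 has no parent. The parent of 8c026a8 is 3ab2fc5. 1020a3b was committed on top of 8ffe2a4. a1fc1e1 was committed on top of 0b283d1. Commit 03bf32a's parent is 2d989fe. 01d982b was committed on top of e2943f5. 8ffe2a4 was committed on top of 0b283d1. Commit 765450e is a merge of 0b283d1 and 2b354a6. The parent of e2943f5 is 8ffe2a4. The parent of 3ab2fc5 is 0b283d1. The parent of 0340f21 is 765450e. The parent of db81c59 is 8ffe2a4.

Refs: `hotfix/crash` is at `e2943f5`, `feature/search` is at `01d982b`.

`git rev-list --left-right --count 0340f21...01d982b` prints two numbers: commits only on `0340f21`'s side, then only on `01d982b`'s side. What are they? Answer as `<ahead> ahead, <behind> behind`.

2 ahead, 3 behind

Reachable from 0340f21: {0340f21, 0b283d1, 2b354a6, 765450e, c8772f5}.
Reachable from 01d982b: {01d982b, 0b283d1, 2b354a6, 8ffe2a4, c8772f5, e2943f5}.
Only in 0340f21's history (ahead): {0340f21, 765450e} — 2.
Only in 01d982b's history (behind): {01d982b, 8ffe2a4, e2943f5} — 3.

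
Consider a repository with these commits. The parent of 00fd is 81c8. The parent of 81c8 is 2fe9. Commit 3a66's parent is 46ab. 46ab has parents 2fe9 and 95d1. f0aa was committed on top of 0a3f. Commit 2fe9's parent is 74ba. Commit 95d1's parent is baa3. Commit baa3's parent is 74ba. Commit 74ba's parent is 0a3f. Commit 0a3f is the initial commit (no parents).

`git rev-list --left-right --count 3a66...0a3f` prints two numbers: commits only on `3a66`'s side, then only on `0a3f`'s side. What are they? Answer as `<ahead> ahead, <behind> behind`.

6 ahead, 0 behind

Reachable from 3a66: {0a3f, 2fe9, 3a66, 46ab, 74ba, 95d1, baa3}.
Reachable from 0a3f: {0a3f}.
Only in 3a66's history (ahead): {2fe9, 3a66, 46ab, 74ba, 95d1, baa3} — 6.
Only in 0a3f's history (behind): {} — 0.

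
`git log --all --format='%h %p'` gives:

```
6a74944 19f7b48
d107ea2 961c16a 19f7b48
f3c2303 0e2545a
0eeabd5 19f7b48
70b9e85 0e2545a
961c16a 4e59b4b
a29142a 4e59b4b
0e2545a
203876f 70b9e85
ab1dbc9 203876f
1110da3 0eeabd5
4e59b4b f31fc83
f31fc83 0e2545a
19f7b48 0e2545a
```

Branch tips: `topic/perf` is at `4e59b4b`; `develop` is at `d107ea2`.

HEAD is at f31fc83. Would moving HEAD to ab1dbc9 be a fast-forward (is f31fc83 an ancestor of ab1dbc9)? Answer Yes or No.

A fast-forward from f31fc83 to ab1dbc9 is possible iff f31fc83 is an ancestor of ab1dbc9.
Ancestors of ab1dbc9: {0e2545a, 203876f, 70b9e85, ab1dbc9}.
f31fc83 is not among them, so fast-forward is not possible.

No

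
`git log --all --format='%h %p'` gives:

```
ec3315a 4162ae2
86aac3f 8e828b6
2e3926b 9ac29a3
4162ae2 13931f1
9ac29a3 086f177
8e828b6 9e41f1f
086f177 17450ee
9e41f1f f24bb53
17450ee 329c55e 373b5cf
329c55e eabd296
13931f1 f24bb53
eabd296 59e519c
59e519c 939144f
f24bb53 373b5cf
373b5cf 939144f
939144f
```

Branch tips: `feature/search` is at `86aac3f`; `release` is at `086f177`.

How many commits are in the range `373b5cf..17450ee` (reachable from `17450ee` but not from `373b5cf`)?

4

Reachable from 17450ee: {17450ee, 329c55e, 373b5cf, 59e519c, 939144f, eabd296}.
Reachable from 373b5cf: {373b5cf, 939144f}.
In 17450ee's history but not 373b5cf's: {17450ee, 329c55e, 59e519c, eabd296} — 4 commits.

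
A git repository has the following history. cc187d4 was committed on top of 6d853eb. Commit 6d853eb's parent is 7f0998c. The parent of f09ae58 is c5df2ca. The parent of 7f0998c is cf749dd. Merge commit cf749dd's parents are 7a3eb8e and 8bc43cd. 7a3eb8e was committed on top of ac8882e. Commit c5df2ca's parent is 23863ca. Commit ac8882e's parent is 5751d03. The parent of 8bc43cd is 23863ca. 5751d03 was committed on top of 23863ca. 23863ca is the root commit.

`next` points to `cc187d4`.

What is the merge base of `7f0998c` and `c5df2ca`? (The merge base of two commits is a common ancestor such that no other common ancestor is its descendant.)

Ancestors of 7f0998c: {23863ca, 5751d03, 7a3eb8e, 7f0998c, 8bc43cd, ac8882e, cf749dd}.
Ancestors of c5df2ca: {23863ca, c5df2ca}.
Common ancestors: {23863ca}.
The only common ancestor is 23863ca, so it is the merge base.

23863ca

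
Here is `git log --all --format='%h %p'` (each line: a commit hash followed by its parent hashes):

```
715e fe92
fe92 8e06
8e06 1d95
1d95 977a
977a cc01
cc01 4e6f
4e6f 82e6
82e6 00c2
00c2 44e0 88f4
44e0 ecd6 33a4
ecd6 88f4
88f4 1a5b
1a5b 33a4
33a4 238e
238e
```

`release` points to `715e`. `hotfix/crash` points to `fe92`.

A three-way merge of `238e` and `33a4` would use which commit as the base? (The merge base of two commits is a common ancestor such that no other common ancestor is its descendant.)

Ancestors of 238e: {238e}.
Ancestors of 33a4: {238e, 33a4}.
Common ancestors: {238e}.
The only common ancestor is 238e, so it is the merge base.

238e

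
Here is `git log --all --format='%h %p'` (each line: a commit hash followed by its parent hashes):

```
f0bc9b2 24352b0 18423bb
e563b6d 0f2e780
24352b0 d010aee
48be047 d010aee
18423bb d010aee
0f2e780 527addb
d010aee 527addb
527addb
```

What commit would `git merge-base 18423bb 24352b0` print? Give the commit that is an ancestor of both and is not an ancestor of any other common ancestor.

Ancestors of 18423bb: {18423bb, 527addb, d010aee}.
Ancestors of 24352b0: {24352b0, 527addb, d010aee}.
Common ancestors: {527addb, d010aee}.
Among these, d010aee is not an ancestor of any other common ancestor — it is the merge base.

d010aee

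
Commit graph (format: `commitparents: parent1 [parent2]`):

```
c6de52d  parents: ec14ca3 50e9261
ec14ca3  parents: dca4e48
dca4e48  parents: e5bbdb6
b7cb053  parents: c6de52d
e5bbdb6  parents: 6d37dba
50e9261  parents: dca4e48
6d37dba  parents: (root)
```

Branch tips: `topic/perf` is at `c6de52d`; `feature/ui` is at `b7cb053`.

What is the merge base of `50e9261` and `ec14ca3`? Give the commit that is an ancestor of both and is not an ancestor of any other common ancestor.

dca4e48

Ancestors of 50e9261: {50e9261, 6d37dba, dca4e48, e5bbdb6}.
Ancestors of ec14ca3: {6d37dba, dca4e48, e5bbdb6, ec14ca3}.
Common ancestors: {6d37dba, dca4e48, e5bbdb6}.
Among these, dca4e48 is not an ancestor of any other common ancestor — it is the merge base.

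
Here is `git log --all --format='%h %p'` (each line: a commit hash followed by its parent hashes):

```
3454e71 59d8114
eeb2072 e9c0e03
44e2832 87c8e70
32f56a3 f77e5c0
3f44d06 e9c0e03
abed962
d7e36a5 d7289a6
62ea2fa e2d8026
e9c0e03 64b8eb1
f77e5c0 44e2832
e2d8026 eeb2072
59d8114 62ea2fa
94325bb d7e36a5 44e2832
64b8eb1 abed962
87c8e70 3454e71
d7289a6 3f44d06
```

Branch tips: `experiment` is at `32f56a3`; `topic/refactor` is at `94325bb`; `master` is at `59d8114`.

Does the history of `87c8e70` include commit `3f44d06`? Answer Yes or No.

No

Ancestors of 87c8e70: {3454e71, 59d8114, 62ea2fa, 64b8eb1, 87c8e70, abed962, e2d8026, e9c0e03, eeb2072}.
3f44d06 is not in that set, so it is not an ancestor of 87c8e70.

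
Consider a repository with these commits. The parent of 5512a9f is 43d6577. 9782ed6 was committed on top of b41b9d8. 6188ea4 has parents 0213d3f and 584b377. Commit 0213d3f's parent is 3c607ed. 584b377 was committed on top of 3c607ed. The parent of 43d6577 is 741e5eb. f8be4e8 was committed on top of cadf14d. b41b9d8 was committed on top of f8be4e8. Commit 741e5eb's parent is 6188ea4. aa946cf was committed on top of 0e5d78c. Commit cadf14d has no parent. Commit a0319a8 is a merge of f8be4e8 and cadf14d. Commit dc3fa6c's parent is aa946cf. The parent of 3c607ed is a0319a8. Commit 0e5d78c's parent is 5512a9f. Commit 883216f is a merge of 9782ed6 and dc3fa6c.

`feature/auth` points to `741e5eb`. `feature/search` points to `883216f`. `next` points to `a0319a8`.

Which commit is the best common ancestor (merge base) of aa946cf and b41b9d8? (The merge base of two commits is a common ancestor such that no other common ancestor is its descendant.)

f8be4e8

Ancestors of aa946cf: {0213d3f, 0e5d78c, 3c607ed, 43d6577, 5512a9f, 584b377, 6188ea4, 741e5eb, a0319a8, aa946cf, cadf14d, f8be4e8}.
Ancestors of b41b9d8: {b41b9d8, cadf14d, f8be4e8}.
Common ancestors: {cadf14d, f8be4e8}.
Among these, f8be4e8 is not an ancestor of any other common ancestor — it is the merge base.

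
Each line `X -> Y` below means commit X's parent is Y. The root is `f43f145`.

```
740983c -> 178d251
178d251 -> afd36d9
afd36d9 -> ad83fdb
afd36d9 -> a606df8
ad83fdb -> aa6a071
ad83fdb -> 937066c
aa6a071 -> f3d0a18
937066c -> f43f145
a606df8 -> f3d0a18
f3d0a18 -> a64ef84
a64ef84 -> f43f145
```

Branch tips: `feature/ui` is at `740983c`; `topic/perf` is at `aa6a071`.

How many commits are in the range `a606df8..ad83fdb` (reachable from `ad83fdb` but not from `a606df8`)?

3

Reachable from ad83fdb: {937066c, a64ef84, aa6a071, ad83fdb, f3d0a18, f43f145}.
Reachable from a606df8: {a606df8, a64ef84, f3d0a18, f43f145}.
In ad83fdb's history but not a606df8's: {937066c, aa6a071, ad83fdb} — 3 commits.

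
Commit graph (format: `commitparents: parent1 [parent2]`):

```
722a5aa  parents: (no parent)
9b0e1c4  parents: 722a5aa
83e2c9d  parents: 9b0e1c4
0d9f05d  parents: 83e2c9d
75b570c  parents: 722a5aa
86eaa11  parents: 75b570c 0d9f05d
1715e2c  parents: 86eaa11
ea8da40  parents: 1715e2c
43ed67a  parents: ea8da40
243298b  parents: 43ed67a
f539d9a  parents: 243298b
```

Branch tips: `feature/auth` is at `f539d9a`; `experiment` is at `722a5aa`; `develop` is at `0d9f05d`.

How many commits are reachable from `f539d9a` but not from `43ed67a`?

Reachable from f539d9a: {0d9f05d, 1715e2c, 243298b, 43ed67a, 722a5aa, 75b570c, 83e2c9d, 86eaa11, 9b0e1c4, ea8da40, f539d9a}.
Reachable from 43ed67a: {0d9f05d, 1715e2c, 43ed67a, 722a5aa, 75b570c, 83e2c9d, 86eaa11, 9b0e1c4, ea8da40}.
In f539d9a's history but not 43ed67a's: {243298b, f539d9a} — 2 commits.

2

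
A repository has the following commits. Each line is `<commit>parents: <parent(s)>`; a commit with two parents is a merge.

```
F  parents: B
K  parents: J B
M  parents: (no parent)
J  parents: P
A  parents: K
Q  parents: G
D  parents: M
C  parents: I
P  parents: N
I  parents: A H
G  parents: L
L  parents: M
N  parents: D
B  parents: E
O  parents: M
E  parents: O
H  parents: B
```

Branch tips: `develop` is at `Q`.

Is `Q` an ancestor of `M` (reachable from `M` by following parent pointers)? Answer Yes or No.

Ancestors of M: {M}.
Q is not in that set, so it is not an ancestor of M.

No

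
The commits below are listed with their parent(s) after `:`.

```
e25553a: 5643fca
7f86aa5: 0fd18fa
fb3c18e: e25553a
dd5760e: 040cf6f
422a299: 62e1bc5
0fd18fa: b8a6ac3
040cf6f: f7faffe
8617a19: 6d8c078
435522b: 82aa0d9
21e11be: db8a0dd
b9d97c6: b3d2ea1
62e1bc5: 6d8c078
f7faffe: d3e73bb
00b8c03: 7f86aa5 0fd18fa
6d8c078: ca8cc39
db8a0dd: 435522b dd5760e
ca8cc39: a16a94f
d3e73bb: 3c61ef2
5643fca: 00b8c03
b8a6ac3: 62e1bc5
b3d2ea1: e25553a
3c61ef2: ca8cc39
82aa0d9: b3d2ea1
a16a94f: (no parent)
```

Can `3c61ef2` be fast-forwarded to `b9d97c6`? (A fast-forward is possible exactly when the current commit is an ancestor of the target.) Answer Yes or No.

No

A fast-forward from 3c61ef2 to b9d97c6 is possible iff 3c61ef2 is an ancestor of b9d97c6.
Ancestors of b9d97c6: {00b8c03, 0fd18fa, 5643fca, 62e1bc5, 6d8c078, 7f86aa5, a16a94f, b3d2ea1, b8a6ac3, b9d97c6, ca8cc39, e25553a}.
3c61ef2 is not among them, so fast-forward is not possible.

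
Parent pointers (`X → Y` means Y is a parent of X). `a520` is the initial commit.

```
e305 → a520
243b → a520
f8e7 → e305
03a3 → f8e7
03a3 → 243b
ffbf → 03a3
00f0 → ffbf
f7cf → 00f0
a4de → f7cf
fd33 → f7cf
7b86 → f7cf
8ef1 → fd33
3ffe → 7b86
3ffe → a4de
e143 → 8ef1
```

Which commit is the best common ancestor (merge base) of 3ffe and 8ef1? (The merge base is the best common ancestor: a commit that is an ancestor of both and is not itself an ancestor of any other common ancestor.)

Ancestors of 3ffe: {00f0, 03a3, 243b, 3ffe, 7b86, a4de, a520, e305, f7cf, f8e7, ffbf}.
Ancestors of 8ef1: {00f0, 03a3, 243b, 8ef1, a520, e305, f7cf, f8e7, fd33, ffbf}.
Common ancestors: {00f0, 03a3, 243b, a520, e305, f7cf, f8e7, ffbf}.
Among these, f7cf is not an ancestor of any other common ancestor — it is the merge base.

f7cf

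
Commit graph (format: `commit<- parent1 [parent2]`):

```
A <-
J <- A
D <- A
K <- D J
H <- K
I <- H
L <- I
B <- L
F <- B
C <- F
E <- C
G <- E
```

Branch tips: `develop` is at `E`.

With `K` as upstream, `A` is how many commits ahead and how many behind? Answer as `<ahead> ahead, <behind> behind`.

Reachable from A: {A}.
Reachable from K: {A, D, J, K}.
Only in A's history (ahead): {} — 0.
Only in K's history (behind): {D, J, K} — 3.

0 ahead, 3 behind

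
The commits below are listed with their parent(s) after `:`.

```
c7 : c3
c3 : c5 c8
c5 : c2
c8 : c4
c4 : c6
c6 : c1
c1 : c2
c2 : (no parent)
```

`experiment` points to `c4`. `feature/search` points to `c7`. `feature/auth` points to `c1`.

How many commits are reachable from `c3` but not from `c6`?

4

Reachable from c3: {c1, c2, c3, c4, c5, c6, c8}.
Reachable from c6: {c1, c2, c6}.
In c3's history but not c6's: {c3, c4, c5, c8} — 4 commits.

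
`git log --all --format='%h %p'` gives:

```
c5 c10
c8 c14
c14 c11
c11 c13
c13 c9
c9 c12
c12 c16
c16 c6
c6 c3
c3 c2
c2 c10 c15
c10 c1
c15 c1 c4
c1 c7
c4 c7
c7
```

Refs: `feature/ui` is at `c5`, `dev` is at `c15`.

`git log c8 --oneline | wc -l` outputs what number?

15

Walking parent pointers from c8: reachable set = {c1, c10, c11, c12, c13, c14, c15, c16, c2, c3, c4, c6, c7, c8, c9}.
That is 15 commits.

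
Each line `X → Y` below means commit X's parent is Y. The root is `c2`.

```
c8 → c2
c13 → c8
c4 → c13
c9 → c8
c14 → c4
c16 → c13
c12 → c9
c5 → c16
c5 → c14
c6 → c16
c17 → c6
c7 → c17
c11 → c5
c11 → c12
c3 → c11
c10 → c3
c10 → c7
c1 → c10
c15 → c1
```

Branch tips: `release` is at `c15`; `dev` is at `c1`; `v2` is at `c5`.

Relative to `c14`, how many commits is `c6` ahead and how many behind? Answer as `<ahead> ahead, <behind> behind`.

Reachable from c6: {c13, c16, c2, c6, c8}.
Reachable from c14: {c13, c14, c2, c4, c8}.
Only in c6's history (ahead): {c16, c6} — 2.
Only in c14's history (behind): {c14, c4} — 2.

2 ahead, 2 behind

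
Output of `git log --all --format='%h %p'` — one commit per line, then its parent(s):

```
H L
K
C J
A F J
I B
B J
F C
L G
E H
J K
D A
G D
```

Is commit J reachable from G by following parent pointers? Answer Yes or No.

Yes

Ancestors of G (commits reachable by following parents): {A, C, D, F, G, J, K}.
J is in that set, so it is an ancestor of G.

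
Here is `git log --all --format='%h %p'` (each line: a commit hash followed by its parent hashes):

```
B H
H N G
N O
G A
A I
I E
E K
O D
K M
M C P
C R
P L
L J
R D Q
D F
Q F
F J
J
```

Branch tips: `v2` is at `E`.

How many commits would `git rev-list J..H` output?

16

Reachable from H: {A, C, D, E, F, G, H, I, J, K, L, M, N, O, P, Q, R}.
Reachable from J: {J}.
In H's history but not J's: {A, C, D, E, F, G, H, I, K, L, M, N, O, P, Q, R} — 16 commits.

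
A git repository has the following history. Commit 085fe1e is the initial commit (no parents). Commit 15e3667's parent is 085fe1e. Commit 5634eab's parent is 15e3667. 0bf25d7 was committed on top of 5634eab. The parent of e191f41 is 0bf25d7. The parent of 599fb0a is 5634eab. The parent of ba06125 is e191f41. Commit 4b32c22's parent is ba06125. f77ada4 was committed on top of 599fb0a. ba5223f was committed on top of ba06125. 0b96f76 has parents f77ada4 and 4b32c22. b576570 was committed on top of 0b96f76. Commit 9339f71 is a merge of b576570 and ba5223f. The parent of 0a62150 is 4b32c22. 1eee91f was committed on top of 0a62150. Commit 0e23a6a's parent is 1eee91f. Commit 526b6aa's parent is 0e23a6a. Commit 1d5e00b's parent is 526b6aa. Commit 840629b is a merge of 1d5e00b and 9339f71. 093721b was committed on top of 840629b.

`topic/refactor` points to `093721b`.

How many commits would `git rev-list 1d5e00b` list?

Walking parent pointers from 1d5e00b: reachable set = {085fe1e, 0a62150, 0bf25d7, 0e23a6a, 15e3667, 1d5e00b, 1eee91f, 4b32c22, 526b6aa, 5634eab, ba06125, e191f41}.
That is 12 commits.

12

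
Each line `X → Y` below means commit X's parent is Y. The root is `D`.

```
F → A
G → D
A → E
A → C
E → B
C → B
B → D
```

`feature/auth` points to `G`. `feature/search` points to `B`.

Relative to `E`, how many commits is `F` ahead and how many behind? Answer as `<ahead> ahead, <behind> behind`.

Reachable from F: {A, B, C, D, E, F}.
Reachable from E: {B, D, E}.
Only in F's history (ahead): {A, C, F} — 3.
Only in E's history (behind): {} — 0.

3 ahead, 0 behind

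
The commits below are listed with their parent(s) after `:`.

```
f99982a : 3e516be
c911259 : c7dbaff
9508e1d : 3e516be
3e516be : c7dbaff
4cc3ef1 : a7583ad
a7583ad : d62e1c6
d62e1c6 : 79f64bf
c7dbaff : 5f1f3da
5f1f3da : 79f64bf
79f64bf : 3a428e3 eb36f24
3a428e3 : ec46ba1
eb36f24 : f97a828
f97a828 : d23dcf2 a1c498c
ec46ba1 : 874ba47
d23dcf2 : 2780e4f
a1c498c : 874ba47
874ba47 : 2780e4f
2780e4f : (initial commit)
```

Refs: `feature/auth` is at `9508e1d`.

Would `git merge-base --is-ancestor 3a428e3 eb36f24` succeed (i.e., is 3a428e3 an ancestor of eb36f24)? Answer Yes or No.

Ancestors of eb36f24: {2780e4f, 874ba47, a1c498c, d23dcf2, eb36f24, f97a828}.
3a428e3 is not in that set, so it is not an ancestor of eb36f24.

No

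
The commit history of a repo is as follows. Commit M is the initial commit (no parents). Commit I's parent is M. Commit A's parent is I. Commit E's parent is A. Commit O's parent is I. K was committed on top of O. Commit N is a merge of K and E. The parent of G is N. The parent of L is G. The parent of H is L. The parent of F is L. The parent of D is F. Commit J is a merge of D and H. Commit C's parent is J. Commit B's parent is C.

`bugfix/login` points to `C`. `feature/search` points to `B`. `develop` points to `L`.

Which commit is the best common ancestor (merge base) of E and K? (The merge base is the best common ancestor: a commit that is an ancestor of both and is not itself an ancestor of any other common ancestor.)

I

Ancestors of E: {A, E, I, M}.
Ancestors of K: {I, K, M, O}.
Common ancestors: {I, M}.
Among these, I is not an ancestor of any other common ancestor — it is the merge base.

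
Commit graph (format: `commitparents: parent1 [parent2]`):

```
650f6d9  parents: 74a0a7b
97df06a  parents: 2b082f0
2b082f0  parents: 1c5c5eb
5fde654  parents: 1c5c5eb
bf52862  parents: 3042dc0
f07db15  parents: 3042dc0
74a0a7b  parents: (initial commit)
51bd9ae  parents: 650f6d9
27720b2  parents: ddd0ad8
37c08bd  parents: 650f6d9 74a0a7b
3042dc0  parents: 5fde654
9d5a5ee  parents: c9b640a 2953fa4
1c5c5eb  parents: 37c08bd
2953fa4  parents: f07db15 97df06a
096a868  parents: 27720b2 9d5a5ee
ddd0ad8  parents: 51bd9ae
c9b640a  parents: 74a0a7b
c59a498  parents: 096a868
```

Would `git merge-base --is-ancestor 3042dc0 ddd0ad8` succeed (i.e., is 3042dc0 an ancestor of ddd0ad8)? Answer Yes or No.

Ancestors of ddd0ad8: {51bd9ae, 650f6d9, 74a0a7b, ddd0ad8}.
3042dc0 is not in that set, so it is not an ancestor of ddd0ad8.

No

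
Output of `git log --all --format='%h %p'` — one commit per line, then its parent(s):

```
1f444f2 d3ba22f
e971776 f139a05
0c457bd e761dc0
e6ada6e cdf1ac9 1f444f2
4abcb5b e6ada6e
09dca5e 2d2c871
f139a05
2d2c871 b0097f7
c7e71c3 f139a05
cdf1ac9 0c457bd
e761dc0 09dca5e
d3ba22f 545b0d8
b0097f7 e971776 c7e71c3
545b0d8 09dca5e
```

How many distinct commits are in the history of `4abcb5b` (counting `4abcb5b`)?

Walking parent pointers from 4abcb5b: reachable set = {09dca5e, 0c457bd, 1f444f2, 2d2c871, 4abcb5b, 545b0d8, b0097f7, c7e71c3, cdf1ac9, d3ba22f, e6ada6e, e761dc0, e971776, f139a05}.
That is 14 commits.

14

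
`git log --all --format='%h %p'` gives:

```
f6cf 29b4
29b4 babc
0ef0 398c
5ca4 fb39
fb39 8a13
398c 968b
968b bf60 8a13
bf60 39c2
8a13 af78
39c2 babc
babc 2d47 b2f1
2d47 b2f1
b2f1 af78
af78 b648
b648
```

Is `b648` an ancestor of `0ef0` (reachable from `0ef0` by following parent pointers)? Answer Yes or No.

Yes

Ancestors of 0ef0 (commits reachable by following parents): {0ef0, 2d47, 398c, 39c2, 8a13, 968b, af78, b2f1, b648, babc, bf60}.
b648 is in that set, so it is an ancestor of 0ef0.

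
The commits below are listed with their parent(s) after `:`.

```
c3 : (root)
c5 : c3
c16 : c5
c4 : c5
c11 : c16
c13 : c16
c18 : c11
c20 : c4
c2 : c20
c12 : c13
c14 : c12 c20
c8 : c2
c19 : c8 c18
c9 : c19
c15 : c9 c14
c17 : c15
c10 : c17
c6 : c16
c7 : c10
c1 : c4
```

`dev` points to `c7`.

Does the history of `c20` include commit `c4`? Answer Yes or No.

Yes

Ancestors of c20 (commits reachable by following parents): {c20, c3, c4, c5}.
c4 is in that set, so it is an ancestor of c20.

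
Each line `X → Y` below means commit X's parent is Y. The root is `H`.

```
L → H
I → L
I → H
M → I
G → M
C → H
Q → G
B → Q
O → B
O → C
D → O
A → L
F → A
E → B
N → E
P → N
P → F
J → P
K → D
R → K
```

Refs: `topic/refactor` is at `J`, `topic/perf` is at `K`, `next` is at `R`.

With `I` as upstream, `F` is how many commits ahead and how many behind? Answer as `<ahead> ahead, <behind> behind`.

2 ahead, 1 behind

Reachable from F: {A, F, H, L}.
Reachable from I: {H, I, L}.
Only in F's history (ahead): {A, F} — 2.
Only in I's history (behind): {I} — 1.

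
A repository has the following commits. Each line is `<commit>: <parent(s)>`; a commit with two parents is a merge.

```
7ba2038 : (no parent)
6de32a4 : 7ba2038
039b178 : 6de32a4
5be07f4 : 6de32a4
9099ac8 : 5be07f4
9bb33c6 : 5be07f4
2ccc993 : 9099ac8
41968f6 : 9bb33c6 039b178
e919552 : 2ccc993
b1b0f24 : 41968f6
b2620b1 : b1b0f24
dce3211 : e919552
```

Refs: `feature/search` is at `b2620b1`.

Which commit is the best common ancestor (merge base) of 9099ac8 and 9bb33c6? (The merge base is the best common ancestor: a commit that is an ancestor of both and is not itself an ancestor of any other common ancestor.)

5be07f4

Ancestors of 9099ac8: {5be07f4, 6de32a4, 7ba2038, 9099ac8}.
Ancestors of 9bb33c6: {5be07f4, 6de32a4, 7ba2038, 9bb33c6}.
Common ancestors: {5be07f4, 6de32a4, 7ba2038}.
Among these, 5be07f4 is not an ancestor of any other common ancestor — it is the merge base.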